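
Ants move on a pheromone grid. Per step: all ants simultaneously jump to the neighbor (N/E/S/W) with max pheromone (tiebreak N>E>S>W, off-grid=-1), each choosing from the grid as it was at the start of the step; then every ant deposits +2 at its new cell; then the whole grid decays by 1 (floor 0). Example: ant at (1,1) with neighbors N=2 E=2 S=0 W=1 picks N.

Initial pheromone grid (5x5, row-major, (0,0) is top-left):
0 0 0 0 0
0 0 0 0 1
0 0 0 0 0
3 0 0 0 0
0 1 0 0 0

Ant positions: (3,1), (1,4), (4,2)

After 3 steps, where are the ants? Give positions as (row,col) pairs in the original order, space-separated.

Step 1: ant0:(3,1)->W->(3,0) | ant1:(1,4)->N->(0,4) | ant2:(4,2)->W->(4,1)
  grid max=4 at (3,0)
Step 2: ant0:(3,0)->N->(2,0) | ant1:(0,4)->S->(1,4) | ant2:(4,1)->N->(3,1)
  grid max=3 at (3,0)
Step 3: ant0:(2,0)->S->(3,0) | ant1:(1,4)->N->(0,4) | ant2:(3,1)->W->(3,0)
  grid max=6 at (3,0)

(3,0) (0,4) (3,0)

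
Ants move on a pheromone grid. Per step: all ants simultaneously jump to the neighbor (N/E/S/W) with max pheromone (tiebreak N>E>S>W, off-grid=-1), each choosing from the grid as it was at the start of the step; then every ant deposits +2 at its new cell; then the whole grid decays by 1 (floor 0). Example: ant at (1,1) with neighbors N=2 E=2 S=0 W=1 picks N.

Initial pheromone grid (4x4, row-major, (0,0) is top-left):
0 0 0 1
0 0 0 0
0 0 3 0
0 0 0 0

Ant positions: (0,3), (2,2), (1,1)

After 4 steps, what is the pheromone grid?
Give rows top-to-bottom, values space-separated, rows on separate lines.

After step 1: ants at (1,3),(1,2),(0,1)
  0 1 0 0
  0 0 1 1
  0 0 2 0
  0 0 0 0
After step 2: ants at (1,2),(2,2),(0,2)
  0 0 1 0
  0 0 2 0
  0 0 3 0
  0 0 0 0
After step 3: ants at (2,2),(1,2),(1,2)
  0 0 0 0
  0 0 5 0
  0 0 4 0
  0 0 0 0
After step 4: ants at (1,2),(2,2),(2,2)
  0 0 0 0
  0 0 6 0
  0 0 7 0
  0 0 0 0

0 0 0 0
0 0 6 0
0 0 7 0
0 0 0 0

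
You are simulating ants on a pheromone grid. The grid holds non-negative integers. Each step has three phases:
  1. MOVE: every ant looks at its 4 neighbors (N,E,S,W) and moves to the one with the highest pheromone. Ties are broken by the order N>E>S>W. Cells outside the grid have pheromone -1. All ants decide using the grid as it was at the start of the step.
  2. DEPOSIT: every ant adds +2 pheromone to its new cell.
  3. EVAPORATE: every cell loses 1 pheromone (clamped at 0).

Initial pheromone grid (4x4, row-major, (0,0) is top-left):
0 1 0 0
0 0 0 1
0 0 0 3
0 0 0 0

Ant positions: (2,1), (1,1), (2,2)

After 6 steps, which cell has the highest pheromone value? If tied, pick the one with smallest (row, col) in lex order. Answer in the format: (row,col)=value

Step 1: ant0:(2,1)->N->(1,1) | ant1:(1,1)->N->(0,1) | ant2:(2,2)->E->(2,3)
  grid max=4 at (2,3)
Step 2: ant0:(1,1)->N->(0,1) | ant1:(0,1)->S->(1,1) | ant2:(2,3)->N->(1,3)
  grid max=3 at (0,1)
Step 3: ant0:(0,1)->S->(1,1) | ant1:(1,1)->N->(0,1) | ant2:(1,3)->S->(2,3)
  grid max=4 at (0,1)
Step 4: ant0:(1,1)->N->(0,1) | ant1:(0,1)->S->(1,1) | ant2:(2,3)->N->(1,3)
  grid max=5 at (0,1)
Step 5: ant0:(0,1)->S->(1,1) | ant1:(1,1)->N->(0,1) | ant2:(1,3)->S->(2,3)
  grid max=6 at (0,1)
Step 6: ant0:(1,1)->N->(0,1) | ant1:(0,1)->S->(1,1) | ant2:(2,3)->N->(1,3)
  grid max=7 at (0,1)
Final grid:
  0 7 0 0
  0 6 0 1
  0 0 0 3
  0 0 0 0
Max pheromone 7 at (0,1)

Answer: (0,1)=7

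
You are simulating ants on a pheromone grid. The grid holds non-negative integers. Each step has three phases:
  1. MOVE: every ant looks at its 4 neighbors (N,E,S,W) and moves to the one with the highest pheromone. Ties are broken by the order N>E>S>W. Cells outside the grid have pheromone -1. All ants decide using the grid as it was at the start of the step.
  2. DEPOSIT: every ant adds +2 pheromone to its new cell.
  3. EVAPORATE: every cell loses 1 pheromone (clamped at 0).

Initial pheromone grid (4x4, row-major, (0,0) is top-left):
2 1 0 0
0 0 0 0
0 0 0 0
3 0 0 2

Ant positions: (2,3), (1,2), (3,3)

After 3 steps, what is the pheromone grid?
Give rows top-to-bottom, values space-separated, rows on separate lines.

After step 1: ants at (3,3),(0,2),(2,3)
  1 0 1 0
  0 0 0 0
  0 0 0 1
  2 0 0 3
After step 2: ants at (2,3),(0,3),(3,3)
  0 0 0 1
  0 0 0 0
  0 0 0 2
  1 0 0 4
After step 3: ants at (3,3),(1,3),(2,3)
  0 0 0 0
  0 0 0 1
  0 0 0 3
  0 0 0 5

0 0 0 0
0 0 0 1
0 0 0 3
0 0 0 5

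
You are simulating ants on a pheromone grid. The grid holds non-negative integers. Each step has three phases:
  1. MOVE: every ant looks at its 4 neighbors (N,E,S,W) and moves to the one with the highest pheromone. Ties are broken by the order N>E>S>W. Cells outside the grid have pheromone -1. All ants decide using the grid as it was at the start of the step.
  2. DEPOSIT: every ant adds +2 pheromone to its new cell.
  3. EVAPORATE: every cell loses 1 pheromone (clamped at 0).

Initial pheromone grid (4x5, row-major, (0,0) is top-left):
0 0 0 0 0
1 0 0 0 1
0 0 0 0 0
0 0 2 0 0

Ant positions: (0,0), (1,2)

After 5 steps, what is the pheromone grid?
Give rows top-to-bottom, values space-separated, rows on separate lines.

After step 1: ants at (1,0),(0,2)
  0 0 1 0 0
  2 0 0 0 0
  0 0 0 0 0
  0 0 1 0 0
After step 2: ants at (0,0),(0,3)
  1 0 0 1 0
  1 0 0 0 0
  0 0 0 0 0
  0 0 0 0 0
After step 3: ants at (1,0),(0,4)
  0 0 0 0 1
  2 0 0 0 0
  0 0 0 0 0
  0 0 0 0 0
After step 4: ants at (0,0),(1,4)
  1 0 0 0 0
  1 0 0 0 1
  0 0 0 0 0
  0 0 0 0 0
After step 5: ants at (1,0),(0,4)
  0 0 0 0 1
  2 0 0 0 0
  0 0 0 0 0
  0 0 0 0 0

0 0 0 0 1
2 0 0 0 0
0 0 0 0 0
0 0 0 0 0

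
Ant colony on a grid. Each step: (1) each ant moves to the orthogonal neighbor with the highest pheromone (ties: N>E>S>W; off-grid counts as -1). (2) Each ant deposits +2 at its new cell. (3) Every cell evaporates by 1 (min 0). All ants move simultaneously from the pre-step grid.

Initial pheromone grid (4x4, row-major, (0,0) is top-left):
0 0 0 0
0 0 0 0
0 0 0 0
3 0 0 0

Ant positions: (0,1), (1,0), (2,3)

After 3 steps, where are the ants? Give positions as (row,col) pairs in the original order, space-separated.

Step 1: ant0:(0,1)->E->(0,2) | ant1:(1,0)->N->(0,0) | ant2:(2,3)->N->(1,3)
  grid max=2 at (3,0)
Step 2: ant0:(0,2)->E->(0,3) | ant1:(0,0)->E->(0,1) | ant2:(1,3)->N->(0,3)
  grid max=3 at (0,3)
Step 3: ant0:(0,3)->S->(1,3) | ant1:(0,1)->E->(0,2) | ant2:(0,3)->S->(1,3)
  grid max=3 at (1,3)

(1,3) (0,2) (1,3)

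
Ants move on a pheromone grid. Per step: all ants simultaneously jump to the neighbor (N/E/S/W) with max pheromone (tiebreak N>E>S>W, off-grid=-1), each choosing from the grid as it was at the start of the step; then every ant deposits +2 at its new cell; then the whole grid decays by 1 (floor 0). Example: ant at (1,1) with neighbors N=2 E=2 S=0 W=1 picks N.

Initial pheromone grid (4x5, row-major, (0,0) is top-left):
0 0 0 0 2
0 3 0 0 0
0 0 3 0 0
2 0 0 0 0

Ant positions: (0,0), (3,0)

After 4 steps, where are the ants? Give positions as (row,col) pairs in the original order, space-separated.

Step 1: ant0:(0,0)->E->(0,1) | ant1:(3,0)->N->(2,0)
  grid max=2 at (1,1)
Step 2: ant0:(0,1)->S->(1,1) | ant1:(2,0)->S->(3,0)
  grid max=3 at (1,1)
Step 3: ant0:(1,1)->N->(0,1) | ant1:(3,0)->N->(2,0)
  grid max=2 at (1,1)
Step 4: ant0:(0,1)->S->(1,1) | ant1:(2,0)->S->(3,0)
  grid max=3 at (1,1)

(1,1) (3,0)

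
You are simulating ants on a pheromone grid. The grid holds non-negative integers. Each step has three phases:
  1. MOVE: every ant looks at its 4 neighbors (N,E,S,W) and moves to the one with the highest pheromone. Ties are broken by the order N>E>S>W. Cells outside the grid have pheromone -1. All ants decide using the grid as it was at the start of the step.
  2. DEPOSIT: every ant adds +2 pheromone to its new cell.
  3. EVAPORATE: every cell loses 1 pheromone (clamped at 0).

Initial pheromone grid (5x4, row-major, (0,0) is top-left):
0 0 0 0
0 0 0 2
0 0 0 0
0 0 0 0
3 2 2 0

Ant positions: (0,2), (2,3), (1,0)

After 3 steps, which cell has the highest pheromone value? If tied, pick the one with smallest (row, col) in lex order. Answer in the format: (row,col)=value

Step 1: ant0:(0,2)->E->(0,3) | ant1:(2,3)->N->(1,3) | ant2:(1,0)->N->(0,0)
  grid max=3 at (1,3)
Step 2: ant0:(0,3)->S->(1,3) | ant1:(1,3)->N->(0,3) | ant2:(0,0)->E->(0,1)
  grid max=4 at (1,3)
Step 3: ant0:(1,3)->N->(0,3) | ant1:(0,3)->S->(1,3) | ant2:(0,1)->E->(0,2)
  grid max=5 at (1,3)
Final grid:
  0 0 1 3
  0 0 0 5
  0 0 0 0
  0 0 0 0
  0 0 0 0
Max pheromone 5 at (1,3)

Answer: (1,3)=5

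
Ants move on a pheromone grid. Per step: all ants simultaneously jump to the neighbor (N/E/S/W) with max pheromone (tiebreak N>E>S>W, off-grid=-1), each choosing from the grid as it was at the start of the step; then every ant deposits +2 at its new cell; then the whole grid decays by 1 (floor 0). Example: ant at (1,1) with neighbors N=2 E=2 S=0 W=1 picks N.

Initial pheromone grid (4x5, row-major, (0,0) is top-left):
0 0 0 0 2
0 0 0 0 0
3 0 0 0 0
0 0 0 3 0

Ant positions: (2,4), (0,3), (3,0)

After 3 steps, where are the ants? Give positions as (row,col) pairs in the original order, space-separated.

Step 1: ant0:(2,4)->N->(1,4) | ant1:(0,3)->E->(0,4) | ant2:(3,0)->N->(2,0)
  grid max=4 at (2,0)
Step 2: ant0:(1,4)->N->(0,4) | ant1:(0,4)->S->(1,4) | ant2:(2,0)->N->(1,0)
  grid max=4 at (0,4)
Step 3: ant0:(0,4)->S->(1,4) | ant1:(1,4)->N->(0,4) | ant2:(1,0)->S->(2,0)
  grid max=5 at (0,4)

(1,4) (0,4) (2,0)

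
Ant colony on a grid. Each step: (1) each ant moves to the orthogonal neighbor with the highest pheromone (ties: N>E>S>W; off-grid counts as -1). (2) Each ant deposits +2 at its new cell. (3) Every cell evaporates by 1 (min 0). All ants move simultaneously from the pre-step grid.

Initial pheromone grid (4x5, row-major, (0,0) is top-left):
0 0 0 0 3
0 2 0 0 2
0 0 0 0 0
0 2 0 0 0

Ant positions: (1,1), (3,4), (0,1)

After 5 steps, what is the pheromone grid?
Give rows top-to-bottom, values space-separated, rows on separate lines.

After step 1: ants at (0,1),(2,4),(1,1)
  0 1 0 0 2
  0 3 0 0 1
  0 0 0 0 1
  0 1 0 0 0
After step 2: ants at (1,1),(1,4),(0,1)
  0 2 0 0 1
  0 4 0 0 2
  0 0 0 0 0
  0 0 0 0 0
After step 3: ants at (0,1),(0,4),(1,1)
  0 3 0 0 2
  0 5 0 0 1
  0 0 0 0 0
  0 0 0 0 0
After step 4: ants at (1,1),(1,4),(0,1)
  0 4 0 0 1
  0 6 0 0 2
  0 0 0 0 0
  0 0 0 0 0
After step 5: ants at (0,1),(0,4),(1,1)
  0 5 0 0 2
  0 7 0 0 1
  0 0 0 0 0
  0 0 0 0 0

0 5 0 0 2
0 7 0 0 1
0 0 0 0 0
0 0 0 0 0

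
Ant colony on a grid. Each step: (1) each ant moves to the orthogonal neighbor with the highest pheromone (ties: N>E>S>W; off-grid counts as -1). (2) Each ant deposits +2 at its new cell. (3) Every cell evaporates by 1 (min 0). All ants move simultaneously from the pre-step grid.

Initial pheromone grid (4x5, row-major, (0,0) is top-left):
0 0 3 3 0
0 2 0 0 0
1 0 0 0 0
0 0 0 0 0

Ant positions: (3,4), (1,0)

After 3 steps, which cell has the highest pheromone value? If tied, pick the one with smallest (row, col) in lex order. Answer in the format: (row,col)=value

Step 1: ant0:(3,4)->N->(2,4) | ant1:(1,0)->E->(1,1)
  grid max=3 at (1,1)
Step 2: ant0:(2,4)->N->(1,4) | ant1:(1,1)->N->(0,1)
  grid max=2 at (1,1)
Step 3: ant0:(1,4)->N->(0,4) | ant1:(0,1)->S->(1,1)
  grid max=3 at (1,1)
Final grid:
  0 0 0 0 1
  0 3 0 0 0
  0 0 0 0 0
  0 0 0 0 0
Max pheromone 3 at (1,1)

Answer: (1,1)=3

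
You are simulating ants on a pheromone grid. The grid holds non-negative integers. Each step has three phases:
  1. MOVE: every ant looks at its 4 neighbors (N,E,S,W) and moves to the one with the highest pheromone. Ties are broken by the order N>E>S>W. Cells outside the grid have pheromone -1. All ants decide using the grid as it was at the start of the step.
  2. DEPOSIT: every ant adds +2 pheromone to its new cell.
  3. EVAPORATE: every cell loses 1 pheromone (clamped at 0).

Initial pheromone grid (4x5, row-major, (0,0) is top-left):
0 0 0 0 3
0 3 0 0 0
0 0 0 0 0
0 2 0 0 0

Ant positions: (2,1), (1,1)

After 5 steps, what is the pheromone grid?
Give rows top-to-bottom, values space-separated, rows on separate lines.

After step 1: ants at (1,1),(0,1)
  0 1 0 0 2
  0 4 0 0 0
  0 0 0 0 0
  0 1 0 0 0
After step 2: ants at (0,1),(1,1)
  0 2 0 0 1
  0 5 0 0 0
  0 0 0 0 0
  0 0 0 0 0
After step 3: ants at (1,1),(0,1)
  0 3 0 0 0
  0 6 0 0 0
  0 0 0 0 0
  0 0 0 0 0
After step 4: ants at (0,1),(1,1)
  0 4 0 0 0
  0 7 0 0 0
  0 0 0 0 0
  0 0 0 0 0
After step 5: ants at (1,1),(0,1)
  0 5 0 0 0
  0 8 0 0 0
  0 0 0 0 0
  0 0 0 0 0

0 5 0 0 0
0 8 0 0 0
0 0 0 0 0
0 0 0 0 0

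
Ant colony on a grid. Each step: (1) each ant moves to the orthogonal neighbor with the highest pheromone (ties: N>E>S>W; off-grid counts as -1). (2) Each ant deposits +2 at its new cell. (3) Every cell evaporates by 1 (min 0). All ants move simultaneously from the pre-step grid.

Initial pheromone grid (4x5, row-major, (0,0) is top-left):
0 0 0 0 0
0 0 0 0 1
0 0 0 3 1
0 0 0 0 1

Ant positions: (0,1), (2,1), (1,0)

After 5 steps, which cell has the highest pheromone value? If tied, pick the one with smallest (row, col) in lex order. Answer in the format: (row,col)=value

Answer: (0,2)=5

Derivation:
Step 1: ant0:(0,1)->E->(0,2) | ant1:(2,1)->N->(1,1) | ant2:(1,0)->N->(0,0)
  grid max=2 at (2,3)
Step 2: ant0:(0,2)->E->(0,3) | ant1:(1,1)->N->(0,1) | ant2:(0,0)->E->(0,1)
  grid max=3 at (0,1)
Step 3: ant0:(0,3)->E->(0,4) | ant1:(0,1)->E->(0,2) | ant2:(0,1)->E->(0,2)
  grid max=3 at (0,2)
Step 4: ant0:(0,4)->S->(1,4) | ant1:(0,2)->W->(0,1) | ant2:(0,2)->W->(0,1)
  grid max=5 at (0,1)
Step 5: ant0:(1,4)->N->(0,4) | ant1:(0,1)->E->(0,2) | ant2:(0,1)->E->(0,2)
  grid max=5 at (0,2)
Final grid:
  0 4 5 0 1
  0 0 0 0 0
  0 0 0 0 0
  0 0 0 0 0
Max pheromone 5 at (0,2)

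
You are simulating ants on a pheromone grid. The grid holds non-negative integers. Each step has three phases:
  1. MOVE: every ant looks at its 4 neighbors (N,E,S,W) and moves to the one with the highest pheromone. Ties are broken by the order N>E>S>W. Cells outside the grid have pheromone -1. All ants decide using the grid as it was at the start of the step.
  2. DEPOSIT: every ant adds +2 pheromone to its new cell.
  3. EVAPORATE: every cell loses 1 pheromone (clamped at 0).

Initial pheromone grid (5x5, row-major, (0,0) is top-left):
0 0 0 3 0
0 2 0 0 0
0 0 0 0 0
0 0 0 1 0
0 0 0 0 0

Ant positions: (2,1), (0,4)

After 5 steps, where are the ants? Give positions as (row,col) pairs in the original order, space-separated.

Step 1: ant0:(2,1)->N->(1,1) | ant1:(0,4)->W->(0,3)
  grid max=4 at (0,3)
Step 2: ant0:(1,1)->N->(0,1) | ant1:(0,3)->E->(0,4)
  grid max=3 at (0,3)
Step 3: ant0:(0,1)->S->(1,1) | ant1:(0,4)->W->(0,3)
  grid max=4 at (0,3)
Step 4: ant0:(1,1)->N->(0,1) | ant1:(0,3)->E->(0,4)
  grid max=3 at (0,3)
Step 5: ant0:(0,1)->S->(1,1) | ant1:(0,4)->W->(0,3)
  grid max=4 at (0,3)

(1,1) (0,3)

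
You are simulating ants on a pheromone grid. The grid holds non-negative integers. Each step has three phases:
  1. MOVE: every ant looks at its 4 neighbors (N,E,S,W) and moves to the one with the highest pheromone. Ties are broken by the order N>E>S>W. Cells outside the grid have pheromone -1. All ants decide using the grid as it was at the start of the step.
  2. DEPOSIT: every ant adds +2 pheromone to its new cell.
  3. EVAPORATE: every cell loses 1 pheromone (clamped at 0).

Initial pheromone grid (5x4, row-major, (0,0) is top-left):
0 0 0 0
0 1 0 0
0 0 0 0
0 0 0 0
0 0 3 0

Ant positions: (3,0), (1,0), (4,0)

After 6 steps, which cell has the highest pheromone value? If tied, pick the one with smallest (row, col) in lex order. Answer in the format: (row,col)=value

Step 1: ant0:(3,0)->N->(2,0) | ant1:(1,0)->E->(1,1) | ant2:(4,0)->N->(3,0)
  grid max=2 at (1,1)
Step 2: ant0:(2,0)->S->(3,0) | ant1:(1,1)->N->(0,1) | ant2:(3,0)->N->(2,0)
  grid max=2 at (2,0)
Step 3: ant0:(3,0)->N->(2,0) | ant1:(0,1)->S->(1,1) | ant2:(2,0)->S->(3,0)
  grid max=3 at (2,0)
Step 4: ant0:(2,0)->S->(3,0) | ant1:(1,1)->N->(0,1) | ant2:(3,0)->N->(2,0)
  grid max=4 at (2,0)
Step 5: ant0:(3,0)->N->(2,0) | ant1:(0,1)->S->(1,1) | ant2:(2,0)->S->(3,0)
  grid max=5 at (2,0)
Step 6: ant0:(2,0)->S->(3,0) | ant1:(1,1)->N->(0,1) | ant2:(3,0)->N->(2,0)
  grid max=6 at (2,0)
Final grid:
  0 1 0 0
  0 1 0 0
  6 0 0 0
  6 0 0 0
  0 0 0 0
Max pheromone 6 at (2,0)

Answer: (2,0)=6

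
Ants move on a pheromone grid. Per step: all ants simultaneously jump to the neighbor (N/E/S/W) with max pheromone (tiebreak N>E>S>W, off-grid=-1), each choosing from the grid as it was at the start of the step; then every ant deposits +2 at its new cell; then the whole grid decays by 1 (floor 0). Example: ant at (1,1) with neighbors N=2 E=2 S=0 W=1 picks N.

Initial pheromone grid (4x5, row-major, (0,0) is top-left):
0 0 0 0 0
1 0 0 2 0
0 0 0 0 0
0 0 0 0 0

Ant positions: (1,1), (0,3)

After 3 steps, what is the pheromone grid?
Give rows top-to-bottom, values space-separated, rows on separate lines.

After step 1: ants at (1,0),(1,3)
  0 0 0 0 0
  2 0 0 3 0
  0 0 0 0 0
  0 0 0 0 0
After step 2: ants at (0,0),(0,3)
  1 0 0 1 0
  1 0 0 2 0
  0 0 0 0 0
  0 0 0 0 0
After step 3: ants at (1,0),(1,3)
  0 0 0 0 0
  2 0 0 3 0
  0 0 0 0 0
  0 0 0 0 0

0 0 0 0 0
2 0 0 3 0
0 0 0 0 0
0 0 0 0 0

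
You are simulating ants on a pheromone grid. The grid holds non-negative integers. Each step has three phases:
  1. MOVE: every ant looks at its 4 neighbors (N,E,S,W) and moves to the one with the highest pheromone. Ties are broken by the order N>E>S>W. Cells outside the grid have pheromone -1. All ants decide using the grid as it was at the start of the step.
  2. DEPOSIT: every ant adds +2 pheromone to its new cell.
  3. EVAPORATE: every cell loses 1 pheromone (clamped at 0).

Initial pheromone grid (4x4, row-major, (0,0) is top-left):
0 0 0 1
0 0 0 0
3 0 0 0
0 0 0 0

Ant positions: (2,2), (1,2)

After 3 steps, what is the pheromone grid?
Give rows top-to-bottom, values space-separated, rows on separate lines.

After step 1: ants at (1,2),(0,2)
  0 0 1 0
  0 0 1 0
  2 0 0 0
  0 0 0 0
After step 2: ants at (0,2),(1,2)
  0 0 2 0
  0 0 2 0
  1 0 0 0
  0 0 0 0
After step 3: ants at (1,2),(0,2)
  0 0 3 0
  0 0 3 0
  0 0 0 0
  0 0 0 0

0 0 3 0
0 0 3 0
0 0 0 0
0 0 0 0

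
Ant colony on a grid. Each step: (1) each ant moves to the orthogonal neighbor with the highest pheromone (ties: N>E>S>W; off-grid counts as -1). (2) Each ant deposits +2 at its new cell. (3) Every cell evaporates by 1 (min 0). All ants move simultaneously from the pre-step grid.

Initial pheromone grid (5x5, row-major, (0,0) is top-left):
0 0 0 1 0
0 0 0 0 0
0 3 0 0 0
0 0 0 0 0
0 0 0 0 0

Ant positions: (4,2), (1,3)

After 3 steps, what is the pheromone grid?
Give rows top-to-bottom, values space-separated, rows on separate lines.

After step 1: ants at (3,2),(0,3)
  0 0 0 2 0
  0 0 0 0 0
  0 2 0 0 0
  0 0 1 0 0
  0 0 0 0 0
After step 2: ants at (2,2),(0,4)
  0 0 0 1 1
  0 0 0 0 0
  0 1 1 0 0
  0 0 0 0 0
  0 0 0 0 0
After step 3: ants at (2,1),(0,3)
  0 0 0 2 0
  0 0 0 0 0
  0 2 0 0 0
  0 0 0 0 0
  0 0 0 0 0

0 0 0 2 0
0 0 0 0 0
0 2 0 0 0
0 0 0 0 0
0 0 0 0 0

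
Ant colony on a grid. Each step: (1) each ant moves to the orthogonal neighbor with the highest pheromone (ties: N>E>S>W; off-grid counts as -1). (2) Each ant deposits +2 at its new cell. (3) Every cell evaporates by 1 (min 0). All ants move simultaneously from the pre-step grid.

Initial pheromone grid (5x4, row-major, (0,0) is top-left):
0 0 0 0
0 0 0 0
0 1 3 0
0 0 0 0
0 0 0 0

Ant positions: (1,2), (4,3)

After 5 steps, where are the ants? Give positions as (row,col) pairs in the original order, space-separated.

Step 1: ant0:(1,2)->S->(2,2) | ant1:(4,3)->N->(3,3)
  grid max=4 at (2,2)
Step 2: ant0:(2,2)->N->(1,2) | ant1:(3,3)->N->(2,3)
  grid max=3 at (2,2)
Step 3: ant0:(1,2)->S->(2,2) | ant1:(2,3)->W->(2,2)
  grid max=6 at (2,2)
Step 4: ant0:(2,2)->N->(1,2) | ant1:(2,2)->N->(1,2)
  grid max=5 at (2,2)
Step 5: ant0:(1,2)->S->(2,2) | ant1:(1,2)->S->(2,2)
  grid max=8 at (2,2)

(2,2) (2,2)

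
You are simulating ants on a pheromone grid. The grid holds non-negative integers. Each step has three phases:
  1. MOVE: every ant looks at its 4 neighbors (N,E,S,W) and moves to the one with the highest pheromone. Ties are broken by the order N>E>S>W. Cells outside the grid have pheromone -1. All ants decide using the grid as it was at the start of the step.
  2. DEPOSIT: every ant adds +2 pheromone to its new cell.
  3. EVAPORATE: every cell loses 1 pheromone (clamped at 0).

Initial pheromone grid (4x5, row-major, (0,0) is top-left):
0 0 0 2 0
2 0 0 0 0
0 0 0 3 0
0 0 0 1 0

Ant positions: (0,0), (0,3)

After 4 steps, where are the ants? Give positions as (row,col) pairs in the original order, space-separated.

Step 1: ant0:(0,0)->S->(1,0) | ant1:(0,3)->E->(0,4)
  grid max=3 at (1,0)
Step 2: ant0:(1,0)->N->(0,0) | ant1:(0,4)->W->(0,3)
  grid max=2 at (0,3)
Step 3: ant0:(0,0)->S->(1,0) | ant1:(0,3)->E->(0,4)
  grid max=3 at (1,0)
Step 4: ant0:(1,0)->N->(0,0) | ant1:(0,4)->W->(0,3)
  grid max=2 at (0,3)

(0,0) (0,3)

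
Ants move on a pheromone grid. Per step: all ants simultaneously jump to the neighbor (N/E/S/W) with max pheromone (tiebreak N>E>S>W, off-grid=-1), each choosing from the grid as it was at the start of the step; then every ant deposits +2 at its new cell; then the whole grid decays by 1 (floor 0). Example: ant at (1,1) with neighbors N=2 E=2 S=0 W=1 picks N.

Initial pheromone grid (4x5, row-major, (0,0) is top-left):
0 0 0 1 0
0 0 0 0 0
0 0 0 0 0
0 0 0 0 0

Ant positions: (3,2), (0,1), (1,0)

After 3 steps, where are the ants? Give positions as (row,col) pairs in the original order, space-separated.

Step 1: ant0:(3,2)->N->(2,2) | ant1:(0,1)->E->(0,2) | ant2:(1,0)->N->(0,0)
  grid max=1 at (0,0)
Step 2: ant0:(2,2)->N->(1,2) | ant1:(0,2)->E->(0,3) | ant2:(0,0)->E->(0,1)
  grid max=1 at (0,1)
Step 3: ant0:(1,2)->N->(0,2) | ant1:(0,3)->E->(0,4) | ant2:(0,1)->E->(0,2)
  grid max=3 at (0,2)

(0,2) (0,4) (0,2)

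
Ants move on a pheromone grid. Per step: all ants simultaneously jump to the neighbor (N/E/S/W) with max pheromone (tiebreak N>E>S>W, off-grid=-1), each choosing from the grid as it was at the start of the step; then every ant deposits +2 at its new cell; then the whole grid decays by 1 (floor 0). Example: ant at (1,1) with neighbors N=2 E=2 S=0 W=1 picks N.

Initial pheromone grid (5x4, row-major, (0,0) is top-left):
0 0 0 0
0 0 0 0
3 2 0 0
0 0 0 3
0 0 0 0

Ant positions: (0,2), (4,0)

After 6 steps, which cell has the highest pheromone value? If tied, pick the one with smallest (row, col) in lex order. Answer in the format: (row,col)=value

Step 1: ant0:(0,2)->E->(0,3) | ant1:(4,0)->N->(3,0)
  grid max=2 at (2,0)
Step 2: ant0:(0,3)->S->(1,3) | ant1:(3,0)->N->(2,0)
  grid max=3 at (2,0)
Step 3: ant0:(1,3)->N->(0,3) | ant1:(2,0)->N->(1,0)
  grid max=2 at (2,0)
Step 4: ant0:(0,3)->S->(1,3) | ant1:(1,0)->S->(2,0)
  grid max=3 at (2,0)
Step 5: ant0:(1,3)->N->(0,3) | ant1:(2,0)->N->(1,0)
  grid max=2 at (2,0)
Step 6: ant0:(0,3)->S->(1,3) | ant1:(1,0)->S->(2,0)
  grid max=3 at (2,0)
Final grid:
  0 0 0 0
  0 0 0 1
  3 0 0 0
  0 0 0 0
  0 0 0 0
Max pheromone 3 at (2,0)

Answer: (2,0)=3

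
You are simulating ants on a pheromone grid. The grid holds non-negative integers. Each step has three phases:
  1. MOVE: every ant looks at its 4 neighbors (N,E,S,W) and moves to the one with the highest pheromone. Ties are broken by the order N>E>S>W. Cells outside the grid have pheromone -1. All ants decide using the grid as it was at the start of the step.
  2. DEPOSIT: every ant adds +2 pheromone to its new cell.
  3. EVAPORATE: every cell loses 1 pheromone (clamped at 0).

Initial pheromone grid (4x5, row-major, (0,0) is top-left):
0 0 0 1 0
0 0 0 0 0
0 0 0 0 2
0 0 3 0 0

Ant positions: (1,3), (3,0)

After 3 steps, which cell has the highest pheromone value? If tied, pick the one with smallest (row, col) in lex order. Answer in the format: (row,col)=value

Answer: (0,3)=2

Derivation:
Step 1: ant0:(1,3)->N->(0,3) | ant1:(3,0)->N->(2,0)
  grid max=2 at (0,3)
Step 2: ant0:(0,3)->E->(0,4) | ant1:(2,0)->N->(1,0)
  grid max=1 at (0,3)
Step 3: ant0:(0,4)->W->(0,3) | ant1:(1,0)->N->(0,0)
  grid max=2 at (0,3)
Final grid:
  1 0 0 2 0
  0 0 0 0 0
  0 0 0 0 0
  0 0 0 0 0
Max pheromone 2 at (0,3)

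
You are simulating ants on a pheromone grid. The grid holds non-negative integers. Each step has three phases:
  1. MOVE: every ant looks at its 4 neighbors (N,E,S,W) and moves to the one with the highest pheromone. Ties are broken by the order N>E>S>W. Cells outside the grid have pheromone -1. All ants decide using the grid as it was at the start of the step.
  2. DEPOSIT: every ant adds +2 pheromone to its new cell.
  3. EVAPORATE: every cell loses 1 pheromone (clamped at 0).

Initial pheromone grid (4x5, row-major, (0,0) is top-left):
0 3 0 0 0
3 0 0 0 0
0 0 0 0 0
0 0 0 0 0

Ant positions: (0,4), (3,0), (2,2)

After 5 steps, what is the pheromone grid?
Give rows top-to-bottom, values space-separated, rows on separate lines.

After step 1: ants at (1,4),(2,0),(1,2)
  0 2 0 0 0
  2 0 1 0 1
  1 0 0 0 0
  0 0 0 0 0
After step 2: ants at (0,4),(1,0),(0,2)
  0 1 1 0 1
  3 0 0 0 0
  0 0 0 0 0
  0 0 0 0 0
After step 3: ants at (1,4),(0,0),(0,1)
  1 2 0 0 0
  2 0 0 0 1
  0 0 0 0 0
  0 0 0 0 0
After step 4: ants at (0,4),(0,1),(0,0)
  2 3 0 0 1
  1 0 0 0 0
  0 0 0 0 0
  0 0 0 0 0
After step 5: ants at (1,4),(0,0),(0,1)
  3 4 0 0 0
  0 0 0 0 1
  0 0 0 0 0
  0 0 0 0 0

3 4 0 0 0
0 0 0 0 1
0 0 0 0 0
0 0 0 0 0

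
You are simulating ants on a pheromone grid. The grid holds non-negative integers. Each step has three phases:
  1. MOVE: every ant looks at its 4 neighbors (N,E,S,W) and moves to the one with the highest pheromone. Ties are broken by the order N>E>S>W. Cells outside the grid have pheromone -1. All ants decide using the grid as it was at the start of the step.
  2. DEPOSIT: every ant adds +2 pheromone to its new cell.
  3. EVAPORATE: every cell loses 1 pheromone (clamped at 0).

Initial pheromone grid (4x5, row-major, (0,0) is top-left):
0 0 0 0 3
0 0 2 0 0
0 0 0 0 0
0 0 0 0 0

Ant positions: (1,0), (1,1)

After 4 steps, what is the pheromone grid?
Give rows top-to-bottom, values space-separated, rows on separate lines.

After step 1: ants at (0,0),(1,2)
  1 0 0 0 2
  0 0 3 0 0
  0 0 0 0 0
  0 0 0 0 0
After step 2: ants at (0,1),(0,2)
  0 1 1 0 1
  0 0 2 0 0
  0 0 0 0 0
  0 0 0 0 0
After step 3: ants at (0,2),(1,2)
  0 0 2 0 0
  0 0 3 0 0
  0 0 0 0 0
  0 0 0 0 0
After step 4: ants at (1,2),(0,2)
  0 0 3 0 0
  0 0 4 0 0
  0 0 0 0 0
  0 0 0 0 0

0 0 3 0 0
0 0 4 0 0
0 0 0 0 0
0 0 0 0 0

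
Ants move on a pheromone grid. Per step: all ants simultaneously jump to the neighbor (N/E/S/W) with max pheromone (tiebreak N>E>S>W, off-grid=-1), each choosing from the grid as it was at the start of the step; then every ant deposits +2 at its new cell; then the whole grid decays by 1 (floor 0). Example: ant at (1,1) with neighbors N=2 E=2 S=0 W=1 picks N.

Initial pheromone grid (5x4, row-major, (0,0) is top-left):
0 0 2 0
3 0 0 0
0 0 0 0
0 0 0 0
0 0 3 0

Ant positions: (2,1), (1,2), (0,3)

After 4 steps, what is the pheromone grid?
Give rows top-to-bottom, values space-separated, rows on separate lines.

After step 1: ants at (1,1),(0,2),(0,2)
  0 0 5 0
  2 1 0 0
  0 0 0 0
  0 0 0 0
  0 0 2 0
After step 2: ants at (1,0),(0,3),(0,3)
  0 0 4 3
  3 0 0 0
  0 0 0 0
  0 0 0 0
  0 0 1 0
After step 3: ants at (0,0),(0,2),(0,2)
  1 0 7 2
  2 0 0 0
  0 0 0 0
  0 0 0 0
  0 0 0 0
After step 4: ants at (1,0),(0,3),(0,3)
  0 0 6 5
  3 0 0 0
  0 0 0 0
  0 0 0 0
  0 0 0 0

0 0 6 5
3 0 0 0
0 0 0 0
0 0 0 0
0 0 0 0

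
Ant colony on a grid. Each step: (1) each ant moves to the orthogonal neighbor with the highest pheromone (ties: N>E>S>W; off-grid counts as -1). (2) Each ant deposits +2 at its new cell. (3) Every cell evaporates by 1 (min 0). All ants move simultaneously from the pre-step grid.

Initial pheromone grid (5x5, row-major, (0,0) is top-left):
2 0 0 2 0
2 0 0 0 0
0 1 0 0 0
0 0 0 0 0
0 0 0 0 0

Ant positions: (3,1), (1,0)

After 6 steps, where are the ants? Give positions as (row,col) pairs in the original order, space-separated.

Step 1: ant0:(3,1)->N->(2,1) | ant1:(1,0)->N->(0,0)
  grid max=3 at (0,0)
Step 2: ant0:(2,1)->N->(1,1) | ant1:(0,0)->S->(1,0)
  grid max=2 at (0,0)
Step 3: ant0:(1,1)->W->(1,0) | ant1:(1,0)->N->(0,0)
  grid max=3 at (0,0)
Step 4: ant0:(1,0)->N->(0,0) | ant1:(0,0)->S->(1,0)
  grid max=4 at (0,0)
Step 5: ant0:(0,0)->S->(1,0) | ant1:(1,0)->N->(0,0)
  grid max=5 at (0,0)
Step 6: ant0:(1,0)->N->(0,0) | ant1:(0,0)->S->(1,0)
  grid max=6 at (0,0)

(0,0) (1,0)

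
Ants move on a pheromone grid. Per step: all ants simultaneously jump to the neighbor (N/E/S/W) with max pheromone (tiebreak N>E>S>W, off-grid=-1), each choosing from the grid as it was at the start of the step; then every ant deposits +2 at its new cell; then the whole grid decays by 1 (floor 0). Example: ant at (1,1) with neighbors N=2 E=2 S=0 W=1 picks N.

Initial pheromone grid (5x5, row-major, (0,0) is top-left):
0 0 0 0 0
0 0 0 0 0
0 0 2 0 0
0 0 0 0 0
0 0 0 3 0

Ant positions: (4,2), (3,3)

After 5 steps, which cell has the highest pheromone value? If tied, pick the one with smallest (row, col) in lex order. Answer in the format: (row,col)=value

Step 1: ant0:(4,2)->E->(4,3) | ant1:(3,3)->S->(4,3)
  grid max=6 at (4,3)
Step 2: ant0:(4,3)->N->(3,3) | ant1:(4,3)->N->(3,3)
  grid max=5 at (4,3)
Step 3: ant0:(3,3)->S->(4,3) | ant1:(3,3)->S->(4,3)
  grid max=8 at (4,3)
Step 4: ant0:(4,3)->N->(3,3) | ant1:(4,3)->N->(3,3)
  grid max=7 at (4,3)
Step 5: ant0:(3,3)->S->(4,3) | ant1:(3,3)->S->(4,3)
  grid max=10 at (4,3)
Final grid:
  0 0 0 0 0
  0 0 0 0 0
  0 0 0 0 0
  0 0 0 4 0
  0 0 0 10 0
Max pheromone 10 at (4,3)

Answer: (4,3)=10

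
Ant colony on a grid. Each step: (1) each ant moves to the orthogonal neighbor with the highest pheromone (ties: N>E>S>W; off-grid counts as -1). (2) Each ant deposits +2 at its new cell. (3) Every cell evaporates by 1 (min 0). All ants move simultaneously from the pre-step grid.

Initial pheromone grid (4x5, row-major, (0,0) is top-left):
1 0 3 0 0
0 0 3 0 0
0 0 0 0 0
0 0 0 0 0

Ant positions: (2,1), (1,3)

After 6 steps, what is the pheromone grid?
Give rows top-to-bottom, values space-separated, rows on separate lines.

After step 1: ants at (1,1),(1,2)
  0 0 2 0 0
  0 1 4 0 0
  0 0 0 0 0
  0 0 0 0 0
After step 2: ants at (1,2),(0,2)
  0 0 3 0 0
  0 0 5 0 0
  0 0 0 0 0
  0 0 0 0 0
After step 3: ants at (0,2),(1,2)
  0 0 4 0 0
  0 0 6 0 0
  0 0 0 0 0
  0 0 0 0 0
After step 4: ants at (1,2),(0,2)
  0 0 5 0 0
  0 0 7 0 0
  0 0 0 0 0
  0 0 0 0 0
After step 5: ants at (0,2),(1,2)
  0 0 6 0 0
  0 0 8 0 0
  0 0 0 0 0
  0 0 0 0 0
After step 6: ants at (1,2),(0,2)
  0 0 7 0 0
  0 0 9 0 0
  0 0 0 0 0
  0 0 0 0 0

0 0 7 0 0
0 0 9 0 0
0 0 0 0 0
0 0 0 0 0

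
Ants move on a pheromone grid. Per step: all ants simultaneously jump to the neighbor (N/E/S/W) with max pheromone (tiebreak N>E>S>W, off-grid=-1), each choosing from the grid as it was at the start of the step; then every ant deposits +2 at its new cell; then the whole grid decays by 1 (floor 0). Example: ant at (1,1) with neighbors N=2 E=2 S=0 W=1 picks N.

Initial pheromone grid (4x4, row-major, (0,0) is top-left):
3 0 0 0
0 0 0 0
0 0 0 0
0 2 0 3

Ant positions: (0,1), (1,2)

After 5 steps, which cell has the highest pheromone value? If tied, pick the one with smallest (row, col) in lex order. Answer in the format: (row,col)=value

Step 1: ant0:(0,1)->W->(0,0) | ant1:(1,2)->N->(0,2)
  grid max=4 at (0,0)
Step 2: ant0:(0,0)->E->(0,1) | ant1:(0,2)->E->(0,3)
  grid max=3 at (0,0)
Step 3: ant0:(0,1)->W->(0,0) | ant1:(0,3)->S->(1,3)
  grid max=4 at (0,0)
Step 4: ant0:(0,0)->E->(0,1) | ant1:(1,3)->N->(0,3)
  grid max=3 at (0,0)
Step 5: ant0:(0,1)->W->(0,0) | ant1:(0,3)->S->(1,3)
  grid max=4 at (0,0)
Final grid:
  4 0 0 0
  0 0 0 1
  0 0 0 0
  0 0 0 0
Max pheromone 4 at (0,0)

Answer: (0,0)=4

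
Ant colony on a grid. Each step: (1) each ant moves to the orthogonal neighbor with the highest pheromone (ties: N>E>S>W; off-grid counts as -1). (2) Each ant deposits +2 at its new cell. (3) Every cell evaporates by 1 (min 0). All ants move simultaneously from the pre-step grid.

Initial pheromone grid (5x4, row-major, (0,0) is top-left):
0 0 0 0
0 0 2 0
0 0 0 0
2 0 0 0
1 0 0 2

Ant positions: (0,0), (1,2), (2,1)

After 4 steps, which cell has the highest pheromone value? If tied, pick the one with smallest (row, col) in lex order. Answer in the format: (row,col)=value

Step 1: ant0:(0,0)->E->(0,1) | ant1:(1,2)->N->(0,2) | ant2:(2,1)->N->(1,1)
  grid max=1 at (0,1)
Step 2: ant0:(0,1)->E->(0,2) | ant1:(0,2)->S->(1,2) | ant2:(1,1)->N->(0,1)
  grid max=2 at (0,1)
Step 3: ant0:(0,2)->S->(1,2) | ant1:(1,2)->N->(0,2) | ant2:(0,1)->E->(0,2)
  grid max=5 at (0,2)
Step 4: ant0:(1,2)->N->(0,2) | ant1:(0,2)->S->(1,2) | ant2:(0,2)->S->(1,2)
  grid max=6 at (0,2)
Final grid:
  0 0 6 0
  0 0 6 0
  0 0 0 0
  0 0 0 0
  0 0 0 0
Max pheromone 6 at (0,2)

Answer: (0,2)=6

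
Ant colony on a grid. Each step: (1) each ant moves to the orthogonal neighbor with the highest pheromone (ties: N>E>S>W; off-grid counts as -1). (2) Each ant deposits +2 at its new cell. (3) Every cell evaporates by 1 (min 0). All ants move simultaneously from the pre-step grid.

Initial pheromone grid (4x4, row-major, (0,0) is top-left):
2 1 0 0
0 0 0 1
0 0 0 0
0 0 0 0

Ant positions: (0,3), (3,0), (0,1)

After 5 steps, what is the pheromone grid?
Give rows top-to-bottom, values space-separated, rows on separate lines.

After step 1: ants at (1,3),(2,0),(0,0)
  3 0 0 0
  0 0 0 2
  1 0 0 0
  0 0 0 0
After step 2: ants at (0,3),(1,0),(0,1)
  2 1 0 1
  1 0 0 1
  0 0 0 0
  0 0 0 0
After step 3: ants at (1,3),(0,0),(0,0)
  5 0 0 0
  0 0 0 2
  0 0 0 0
  0 0 0 0
After step 4: ants at (0,3),(0,1),(0,1)
  4 3 0 1
  0 0 0 1
  0 0 0 0
  0 0 0 0
After step 5: ants at (1,3),(0,0),(0,0)
  7 2 0 0
  0 0 0 2
  0 0 0 0
  0 0 0 0

7 2 0 0
0 0 0 2
0 0 0 0
0 0 0 0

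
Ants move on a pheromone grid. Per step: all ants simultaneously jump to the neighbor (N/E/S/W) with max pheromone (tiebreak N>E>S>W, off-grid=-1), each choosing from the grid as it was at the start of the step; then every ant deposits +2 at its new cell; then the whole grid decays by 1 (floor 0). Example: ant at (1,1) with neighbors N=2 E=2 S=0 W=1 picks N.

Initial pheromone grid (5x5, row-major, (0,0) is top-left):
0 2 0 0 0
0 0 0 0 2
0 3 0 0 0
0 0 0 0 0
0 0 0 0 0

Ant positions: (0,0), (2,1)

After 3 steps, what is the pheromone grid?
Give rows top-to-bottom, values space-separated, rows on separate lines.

After step 1: ants at (0,1),(1,1)
  0 3 0 0 0
  0 1 0 0 1
  0 2 0 0 0
  0 0 0 0 0
  0 0 0 0 0
After step 2: ants at (1,1),(0,1)
  0 4 0 0 0
  0 2 0 0 0
  0 1 0 0 0
  0 0 0 0 0
  0 0 0 0 0
After step 3: ants at (0,1),(1,1)
  0 5 0 0 0
  0 3 0 0 0
  0 0 0 0 0
  0 0 0 0 0
  0 0 0 0 0

0 5 0 0 0
0 3 0 0 0
0 0 0 0 0
0 0 0 0 0
0 0 0 0 0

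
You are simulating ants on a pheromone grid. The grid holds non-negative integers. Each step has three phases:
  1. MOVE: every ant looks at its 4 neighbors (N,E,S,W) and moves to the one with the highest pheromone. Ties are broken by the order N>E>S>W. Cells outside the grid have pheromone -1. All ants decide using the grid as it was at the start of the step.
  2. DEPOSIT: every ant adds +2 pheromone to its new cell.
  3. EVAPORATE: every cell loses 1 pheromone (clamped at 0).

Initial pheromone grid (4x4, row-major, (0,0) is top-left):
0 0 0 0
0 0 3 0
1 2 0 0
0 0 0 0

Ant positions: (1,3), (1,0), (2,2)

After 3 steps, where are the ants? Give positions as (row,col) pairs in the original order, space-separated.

Step 1: ant0:(1,3)->W->(1,2) | ant1:(1,0)->S->(2,0) | ant2:(2,2)->N->(1,2)
  grid max=6 at (1,2)
Step 2: ant0:(1,2)->N->(0,2) | ant1:(2,0)->E->(2,1) | ant2:(1,2)->N->(0,2)
  grid max=5 at (1,2)
Step 3: ant0:(0,2)->S->(1,2) | ant1:(2,1)->W->(2,0) | ant2:(0,2)->S->(1,2)
  grid max=8 at (1,2)

(1,2) (2,0) (1,2)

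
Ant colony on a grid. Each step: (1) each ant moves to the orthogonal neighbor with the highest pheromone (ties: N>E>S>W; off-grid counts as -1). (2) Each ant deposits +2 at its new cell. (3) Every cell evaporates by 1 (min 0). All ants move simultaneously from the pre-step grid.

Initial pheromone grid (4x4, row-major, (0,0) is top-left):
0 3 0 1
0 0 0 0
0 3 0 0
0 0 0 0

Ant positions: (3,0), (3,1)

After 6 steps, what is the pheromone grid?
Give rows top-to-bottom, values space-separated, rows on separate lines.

After step 1: ants at (2,0),(2,1)
  0 2 0 0
  0 0 0 0
  1 4 0 0
  0 0 0 0
After step 2: ants at (2,1),(2,0)
  0 1 0 0
  0 0 0 0
  2 5 0 0
  0 0 0 0
After step 3: ants at (2,0),(2,1)
  0 0 0 0
  0 0 0 0
  3 6 0 0
  0 0 0 0
After step 4: ants at (2,1),(2,0)
  0 0 0 0
  0 0 0 0
  4 7 0 0
  0 0 0 0
After step 5: ants at (2,0),(2,1)
  0 0 0 0
  0 0 0 0
  5 8 0 0
  0 0 0 0
After step 6: ants at (2,1),(2,0)
  0 0 0 0
  0 0 0 0
  6 9 0 0
  0 0 0 0

0 0 0 0
0 0 0 0
6 9 0 0
0 0 0 0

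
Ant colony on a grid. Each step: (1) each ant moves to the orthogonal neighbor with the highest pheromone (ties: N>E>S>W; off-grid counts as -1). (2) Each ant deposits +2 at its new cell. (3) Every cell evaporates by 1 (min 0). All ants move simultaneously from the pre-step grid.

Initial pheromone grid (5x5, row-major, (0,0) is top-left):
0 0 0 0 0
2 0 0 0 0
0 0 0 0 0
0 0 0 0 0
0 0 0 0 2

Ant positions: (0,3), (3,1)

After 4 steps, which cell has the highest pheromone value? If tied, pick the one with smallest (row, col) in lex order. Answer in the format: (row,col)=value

Answer: (0,2)=1

Derivation:
Step 1: ant0:(0,3)->E->(0,4) | ant1:(3,1)->N->(2,1)
  grid max=1 at (0,4)
Step 2: ant0:(0,4)->S->(1,4) | ant1:(2,1)->N->(1,1)
  grid max=1 at (1,1)
Step 3: ant0:(1,4)->N->(0,4) | ant1:(1,1)->N->(0,1)
  grid max=1 at (0,1)
Step 4: ant0:(0,4)->S->(1,4) | ant1:(0,1)->E->(0,2)
  grid max=1 at (0,2)
Final grid:
  0 0 1 0 0
  0 0 0 0 1
  0 0 0 0 0
  0 0 0 0 0
  0 0 0 0 0
Max pheromone 1 at (0,2)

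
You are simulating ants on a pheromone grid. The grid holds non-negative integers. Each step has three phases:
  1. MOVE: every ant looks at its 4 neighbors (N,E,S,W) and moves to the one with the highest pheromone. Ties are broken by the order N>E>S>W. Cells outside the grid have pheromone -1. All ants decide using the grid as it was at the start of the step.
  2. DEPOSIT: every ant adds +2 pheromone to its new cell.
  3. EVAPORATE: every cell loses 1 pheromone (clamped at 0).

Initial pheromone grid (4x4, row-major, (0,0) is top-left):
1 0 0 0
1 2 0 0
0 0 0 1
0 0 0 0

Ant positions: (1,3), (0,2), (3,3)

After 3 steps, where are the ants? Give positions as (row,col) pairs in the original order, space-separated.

Step 1: ant0:(1,3)->S->(2,3) | ant1:(0,2)->E->(0,3) | ant2:(3,3)->N->(2,3)
  grid max=4 at (2,3)
Step 2: ant0:(2,3)->N->(1,3) | ant1:(0,3)->S->(1,3) | ant2:(2,3)->N->(1,3)
  grid max=5 at (1,3)
Step 3: ant0:(1,3)->S->(2,3) | ant1:(1,3)->S->(2,3) | ant2:(1,3)->S->(2,3)
  grid max=8 at (2,3)

(2,3) (2,3) (2,3)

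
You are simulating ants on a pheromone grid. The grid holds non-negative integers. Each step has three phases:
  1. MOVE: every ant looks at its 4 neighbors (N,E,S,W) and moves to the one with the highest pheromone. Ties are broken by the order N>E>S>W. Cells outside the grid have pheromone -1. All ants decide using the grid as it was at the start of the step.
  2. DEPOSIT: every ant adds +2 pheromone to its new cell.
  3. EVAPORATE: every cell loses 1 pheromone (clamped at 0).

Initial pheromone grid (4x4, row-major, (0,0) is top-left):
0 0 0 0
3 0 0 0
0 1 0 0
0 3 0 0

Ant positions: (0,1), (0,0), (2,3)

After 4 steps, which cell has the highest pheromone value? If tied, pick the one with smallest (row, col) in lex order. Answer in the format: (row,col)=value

Step 1: ant0:(0,1)->E->(0,2) | ant1:(0,0)->S->(1,0) | ant2:(2,3)->N->(1,3)
  grid max=4 at (1,0)
Step 2: ant0:(0,2)->E->(0,3) | ant1:(1,0)->N->(0,0) | ant2:(1,3)->N->(0,3)
  grid max=3 at (0,3)
Step 3: ant0:(0,3)->S->(1,3) | ant1:(0,0)->S->(1,0) | ant2:(0,3)->S->(1,3)
  grid max=4 at (1,0)
Step 4: ant0:(1,3)->N->(0,3) | ant1:(1,0)->N->(0,0) | ant2:(1,3)->N->(0,3)
  grid max=5 at (0,3)
Final grid:
  1 0 0 5
  3 0 0 2
  0 0 0 0
  0 0 0 0
Max pheromone 5 at (0,3)

Answer: (0,3)=5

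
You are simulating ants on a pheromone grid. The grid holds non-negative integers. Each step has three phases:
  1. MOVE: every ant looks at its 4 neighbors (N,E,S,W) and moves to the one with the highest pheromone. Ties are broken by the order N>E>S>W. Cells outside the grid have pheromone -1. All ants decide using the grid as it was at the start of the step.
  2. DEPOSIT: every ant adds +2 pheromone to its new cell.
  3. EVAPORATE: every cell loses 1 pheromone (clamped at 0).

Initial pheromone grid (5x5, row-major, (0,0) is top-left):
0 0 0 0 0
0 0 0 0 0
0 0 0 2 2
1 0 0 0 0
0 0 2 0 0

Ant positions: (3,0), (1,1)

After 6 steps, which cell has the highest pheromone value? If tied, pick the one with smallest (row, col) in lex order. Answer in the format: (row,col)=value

Answer: (0,3)=1

Derivation:
Step 1: ant0:(3,0)->N->(2,0) | ant1:(1,1)->N->(0,1)
  grid max=1 at (0,1)
Step 2: ant0:(2,0)->N->(1,0) | ant1:(0,1)->E->(0,2)
  grid max=1 at (0,2)
Step 3: ant0:(1,0)->N->(0,0) | ant1:(0,2)->E->(0,3)
  grid max=1 at (0,0)
Step 4: ant0:(0,0)->E->(0,1) | ant1:(0,3)->E->(0,4)
  grid max=1 at (0,1)
Step 5: ant0:(0,1)->E->(0,2) | ant1:(0,4)->S->(1,4)
  grid max=1 at (0,2)
Step 6: ant0:(0,2)->E->(0,3) | ant1:(1,4)->N->(0,4)
  grid max=1 at (0,3)
Final grid:
  0 0 0 1 1
  0 0 0 0 0
  0 0 0 0 0
  0 0 0 0 0
  0 0 0 0 0
Max pheromone 1 at (0,3)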